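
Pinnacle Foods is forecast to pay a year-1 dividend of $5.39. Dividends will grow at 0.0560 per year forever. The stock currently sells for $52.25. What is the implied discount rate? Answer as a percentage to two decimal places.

15.92%

Rearranging the constant-growth DDM: r = D₁/P₀ + g.
r = 5.3900 / 52.25 + 0.056 = 0.10316 + 0.056 = 0.15916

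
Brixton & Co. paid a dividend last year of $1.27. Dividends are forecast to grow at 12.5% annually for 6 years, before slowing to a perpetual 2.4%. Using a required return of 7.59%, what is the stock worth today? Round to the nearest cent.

Two-stage DDM. Project D₁…D_6 at 0.125, terminal growth 0.024, discount at r = 0.0759.
D_1 = 1.4287
D_2 = 1.6073
D_3 = 1.8083
D_4 = 2.0343
D_5 = 2.2886
D_6 = 2.5747
Terminal value at t=6: TV = D_7/(r−g) = 2.6364/(0.0759−0.024) = 50.7986
P₀ = 1.4287/(1+0.0759)^1 + 1.6073/(1+0.0759)^2 + 1.8083/(1+0.0759)^3 + 2.0343/(1+0.0759)^4 + 2.2886/(1+0.0759)^5 + 2.5747/(1+0.0759)^6 + 50.7986/(1+0.0759)^6 = 41.6847

$41.68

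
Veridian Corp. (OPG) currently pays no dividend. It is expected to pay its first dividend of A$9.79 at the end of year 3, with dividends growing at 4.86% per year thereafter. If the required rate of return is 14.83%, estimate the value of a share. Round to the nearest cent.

A$74.47

Deferred-dividend DDM. At t=2 the remaining stream is a growing perpetuity with first payment D_3 = 9.79.
V_2 = D_3/(r−g) = 9.79/(0.1483−0.0486) = 98.1946
P₀ = V_2/(1+r)^2 = 98.1946/(1+0.1483)^2 = 74.4692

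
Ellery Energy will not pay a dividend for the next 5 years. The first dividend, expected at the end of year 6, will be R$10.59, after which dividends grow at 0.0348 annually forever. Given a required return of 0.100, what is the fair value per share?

Deferred-dividend DDM. At t=5 the remaining stream is a growing perpetuity with first payment D_6 = 10.59.
V_5 = D_6/(r−g) = 10.59/(0.1−0.0348) = 162.4233
P₀ = V_5/(1+r)^5 = 162.4233/(1+0.1)^5 = 100.8521

R$100.85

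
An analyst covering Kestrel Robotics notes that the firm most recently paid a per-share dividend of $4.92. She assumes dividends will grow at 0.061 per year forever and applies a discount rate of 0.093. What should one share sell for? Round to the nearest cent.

Gordon growth model: P₀ = D₁/(r − g). D₁ = 4.92 × (1 + 0.061) = 5.2201.
P₀ = 5.2201 / (0.093 − 0.061) = 5.2201 / 0.032 = 163.1287

$163.13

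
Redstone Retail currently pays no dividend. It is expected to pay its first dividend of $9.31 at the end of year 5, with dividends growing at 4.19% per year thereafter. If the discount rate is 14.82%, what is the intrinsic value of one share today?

$50.39

Deferred-dividend DDM. At t=4 the remaining stream is a growing perpetuity with first payment D_5 = 9.31.
V_4 = D_5/(r−g) = 9.31/(0.1482−0.0419) = 87.5823
P₀ = V_4/(1+r)^4 = 87.5823/(1+0.1482)^4 = 50.3902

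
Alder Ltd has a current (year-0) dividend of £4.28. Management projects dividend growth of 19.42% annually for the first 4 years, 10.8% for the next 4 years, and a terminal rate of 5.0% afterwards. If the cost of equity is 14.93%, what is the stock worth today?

Three-stage DDM. Project D₁…D_8; terminal Gordon value at t=8 with g = 0.05; discount at r = 0.1493.
D_1 = 5.1112
D_2 = 6.1038
D_3 = 7.2891
D_4 = 8.7047
D_5 = 9.6448
D_6 = 10.6864
D_7 = 11.8405
D_8 = 13.1193
TV_8 = 13.7753/(0.1493−0.05) = 138.7238
P₀ = Σ Dₜ/(1+r)ᵗ + TV_8/(1+r)^8 = 82.6559

£82.66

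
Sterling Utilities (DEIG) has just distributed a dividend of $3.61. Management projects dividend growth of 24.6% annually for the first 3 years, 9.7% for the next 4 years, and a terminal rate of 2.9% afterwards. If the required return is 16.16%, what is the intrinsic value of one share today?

$55.46

Three-stage DDM. Project D₁…D_7; terminal Gordon value at t=7 with g = 0.029; discount at r = 0.1616.
D_1 = 4.4981
D_2 = 5.6046
D_3 = 6.9833
D_4 = 7.6607
D_5 = 8.4038
D_6 = 9.2189
D_7 = 10.1132
TV_7 = 10.4065/(0.1616−0.029) = 78.4801
P₀ = Σ Dₜ/(1+r)ᵗ + TV_7/(1+r)^7 = 55.4613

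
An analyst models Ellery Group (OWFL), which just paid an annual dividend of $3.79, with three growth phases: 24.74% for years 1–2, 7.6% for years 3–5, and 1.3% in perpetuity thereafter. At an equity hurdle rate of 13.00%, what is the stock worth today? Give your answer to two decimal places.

Three-stage DDM. Project D₁…D_5; terminal Gordon value at t=5 with g = 0.013; discount at r = 0.13.
D_1 = 4.7276
D_2 = 5.8973
D_3 = 6.3455
D_4 = 6.8277
D_5 = 7.3466
TV_5 = 7.4421/(0.13−0.013) = 63.6079
P₀ = Σ Dₜ/(1+r)ᵗ + TV_5/(1+r)^5 = 55.8987

$55.90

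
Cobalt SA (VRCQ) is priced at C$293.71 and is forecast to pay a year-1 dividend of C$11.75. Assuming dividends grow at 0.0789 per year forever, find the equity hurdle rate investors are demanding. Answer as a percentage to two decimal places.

11.89%

Rearranging the constant-growth DDM: r = D₁/P₀ + g.
r = 11.7500 / 293.71 + 0.0789 = 0.04001 + 0.0789 = 0.11891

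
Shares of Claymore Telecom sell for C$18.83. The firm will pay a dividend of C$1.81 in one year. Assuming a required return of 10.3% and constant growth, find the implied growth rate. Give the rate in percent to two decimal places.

From P₀ = D₁/(r − g), the implied growth is g = r − D₁/P₀.
g = 0.103 − 1.81/18.83 = 0.103 − 0.09612 = 0.00688

0.69%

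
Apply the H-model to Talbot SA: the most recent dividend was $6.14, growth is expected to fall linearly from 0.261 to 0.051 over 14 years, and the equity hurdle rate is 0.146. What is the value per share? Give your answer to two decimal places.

H-model: P₀ = D₀[(1+g_L) + H(g_S−g_L)]/(r−g_L), with H = 14/2 = 7.
P₀ = 6.14 × [(1+0.051) + 7×(0.261−0.051)] / (0.146−0.051)
   = 6.14 × 2.5210 / 0.095 = 162.9362

$162.94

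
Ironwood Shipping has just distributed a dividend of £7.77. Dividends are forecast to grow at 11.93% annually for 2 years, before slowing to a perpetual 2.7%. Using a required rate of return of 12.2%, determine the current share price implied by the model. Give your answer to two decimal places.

Two-stage DDM. Project D₁…D_2 at 0.1193, terminal growth 0.027, discount at r = 0.122.
D_1 = 8.6970
D_2 = 9.7345
Terminal value at t=2: TV = D_3/(r−g) = 9.9973/(0.122−0.027) = 105.2352
P₀ = 8.6970/(1+0.122)^1 + 9.7345/(1+0.122)^2 + 105.2352/(1+0.122)^2 = 99.0780

£99.08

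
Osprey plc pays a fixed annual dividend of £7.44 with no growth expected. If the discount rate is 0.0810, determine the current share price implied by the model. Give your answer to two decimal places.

Zero-growth DDM (perpetuity): P₀ = D/r = 7.44 / 0.081 = 91.8519

£91.85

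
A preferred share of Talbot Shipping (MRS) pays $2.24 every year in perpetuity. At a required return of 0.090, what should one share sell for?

$24.89

Zero-growth DDM (perpetuity): P₀ = D/r = 2.24 / 0.09 = 24.8889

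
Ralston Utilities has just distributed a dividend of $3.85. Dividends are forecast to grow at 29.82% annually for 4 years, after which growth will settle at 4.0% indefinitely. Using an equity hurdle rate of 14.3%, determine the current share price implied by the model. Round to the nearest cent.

Two-stage DDM. Project D₁…D_4 at 0.2982, terminal growth 0.04, discount at r = 0.143.
D_1 = 4.9981
D_2 = 6.4885
D_3 = 8.4234
D_4 = 10.9352
Terminal value at t=4: TV = D_5/(r−g) = 11.3726/(0.143−0.04) = 110.4138
P₀ = 4.9981/(1+0.143)^1 + 6.4885/(1+0.143)^2 + 8.4234/(1+0.143)^3 + 10.9352/(1+0.143)^4 + 110.4138/(1+0.143)^4 = 86.0771

$86.08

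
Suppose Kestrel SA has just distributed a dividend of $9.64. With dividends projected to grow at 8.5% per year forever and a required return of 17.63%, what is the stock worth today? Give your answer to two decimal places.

$114.56

Gordon growth model: P₀ = D₁/(r − g). D₁ = 9.64 × (1 + 0.085) = 10.4594.
P₀ = 10.4594 / (0.1763 − 0.085) = 10.4594 / 0.0913 = 114.5608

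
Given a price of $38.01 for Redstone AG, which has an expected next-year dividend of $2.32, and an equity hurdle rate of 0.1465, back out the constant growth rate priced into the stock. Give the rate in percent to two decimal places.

8.55%

From P₀ = D₁/(r − g), the implied growth is g = r − D₁/P₀.
g = 0.1465 − 2.32/38.01 = 0.1465 − 0.06104 = 0.08546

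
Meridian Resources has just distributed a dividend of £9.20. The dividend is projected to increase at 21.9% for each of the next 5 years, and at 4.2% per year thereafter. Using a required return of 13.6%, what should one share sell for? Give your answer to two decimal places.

Two-stage DDM. Project D₁…D_5 at 0.219, terminal growth 0.042, discount at r = 0.136.
D_1 = 11.2148
D_2 = 13.6708
D_3 = 16.6648
D_4 = 20.3143
D_5 = 24.7632
Terminal value at t=5: TV = D_6/(r−g) = 25.8032/(0.136−0.042) = 274.5024
P₀ = 11.2148/(1+0.136)^1 + 13.6708/(1+0.136)^2 + 16.6648/(1+0.136)^3 + 20.3143/(1+0.136)^4 + 24.7632/(1+0.136)^5 + 274.5024/(1+0.136)^5 = 202.2161

£202.22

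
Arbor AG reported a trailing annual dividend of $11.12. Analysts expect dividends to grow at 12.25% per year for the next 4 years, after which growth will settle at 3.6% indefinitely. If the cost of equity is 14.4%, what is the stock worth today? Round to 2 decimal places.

Two-stage DDM. Project D₁…D_4 at 0.1225, terminal growth 0.036, discount at r = 0.144.
D_1 = 12.4822
D_2 = 14.0113
D_3 = 15.7277
D_4 = 17.6543
Terminal value at t=4: TV = D_5/(r−g) = 18.2898/(0.144−0.036) = 169.3504
P₀ = 12.4822/(1+0.144)^1 + 14.0113/(1+0.144)^2 + 15.7277/(1+0.144)^3 + 17.6543/(1+0.144)^4 + 169.3504/(1+0.144)^4 = 141.3030

$141.30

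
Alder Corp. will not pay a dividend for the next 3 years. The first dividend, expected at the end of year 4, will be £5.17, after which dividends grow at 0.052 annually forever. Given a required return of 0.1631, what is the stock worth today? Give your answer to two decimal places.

Deferred-dividend DDM. At t=3 the remaining stream is a growing perpetuity with first payment D_4 = 5.17.
V_3 = D_4/(r−g) = 5.17/(0.1631−0.052) = 46.5347
P₀ = V_3/(1+r)^3 = 46.5347/(1+0.1631)^3 = 29.5750

£29.58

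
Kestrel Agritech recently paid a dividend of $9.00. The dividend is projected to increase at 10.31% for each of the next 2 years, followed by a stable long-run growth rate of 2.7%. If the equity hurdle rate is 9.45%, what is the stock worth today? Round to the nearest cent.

$157.31

Two-stage DDM. Project D₁…D_2 at 0.1031, terminal growth 0.027, discount at r = 0.0945.
D_1 = 9.9279
D_2 = 10.9515
Terminal value at t=2: TV = D_3/(r−g) = 11.2472/(0.0945−0.027) = 166.6245
P₀ = 9.9279/(1+0.0945)^1 + 10.9515/(1+0.0945)^2 + 166.6245/(1+0.0945)^2 = 157.3064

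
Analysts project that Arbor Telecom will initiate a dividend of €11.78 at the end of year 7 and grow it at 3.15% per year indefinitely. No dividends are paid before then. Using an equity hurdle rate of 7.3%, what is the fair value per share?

€185.99

Deferred-dividend DDM. At t=6 the remaining stream is a growing perpetuity with first payment D_7 = 11.78.
V_6 = D_7/(r−g) = 11.78/(0.073−0.0315) = 283.8554
P₀ = V_6/(1+r)^6 = 283.8554/(1+0.073)^6 = 185.9940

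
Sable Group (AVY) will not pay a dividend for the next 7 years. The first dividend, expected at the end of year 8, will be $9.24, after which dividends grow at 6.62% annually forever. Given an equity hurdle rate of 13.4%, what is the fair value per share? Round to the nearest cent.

$56.51

Deferred-dividend DDM. At t=7 the remaining stream is a growing perpetuity with first payment D_8 = 9.24.
V_7 = D_8/(r−g) = 9.24/(0.134−0.0662) = 136.2832
P₀ = V_7/(1+r)^7 = 136.2832/(1+0.134)^7 = 56.5133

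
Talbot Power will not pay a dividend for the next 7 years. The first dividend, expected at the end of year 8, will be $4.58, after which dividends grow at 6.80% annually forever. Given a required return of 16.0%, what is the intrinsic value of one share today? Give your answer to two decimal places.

$17.61

Deferred-dividend DDM. At t=7 the remaining stream is a growing perpetuity with first payment D_8 = 4.58.
V_7 = D_8/(r−g) = 4.58/(0.16−0.068) = 49.7826
P₀ = V_7/(1+r)^7 = 49.7826/(1+0.16)^7 = 17.6146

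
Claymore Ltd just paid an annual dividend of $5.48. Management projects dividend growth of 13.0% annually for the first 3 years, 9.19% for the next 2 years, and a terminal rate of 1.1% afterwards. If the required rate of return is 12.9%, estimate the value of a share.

$70.96

Three-stage DDM. Project D₁…D_5; terminal Gordon value at t=5 with g = 0.011; discount at r = 0.129.
D_1 = 6.1924
D_2 = 6.9974
D_3 = 7.9071
D_4 = 8.6337
D_5 = 9.4272
TV_5 = 9.5309/(0.129−0.011) = 80.7701
P₀ = Σ Dₜ/(1+r)ᵗ + TV_5/(1+r)^5 = 70.9558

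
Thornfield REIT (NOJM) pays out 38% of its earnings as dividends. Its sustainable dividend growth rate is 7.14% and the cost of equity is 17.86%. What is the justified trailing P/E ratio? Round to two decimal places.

Justified trailing P/E = b(1+g)/(r−g) = 0.38×(1+0.0714)/(0.1786−0.0714) = 3.7979

3.80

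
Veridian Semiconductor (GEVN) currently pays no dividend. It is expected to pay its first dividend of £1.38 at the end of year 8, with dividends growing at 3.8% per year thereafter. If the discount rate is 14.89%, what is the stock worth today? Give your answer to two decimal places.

Deferred-dividend DDM. At t=7 the remaining stream is a growing perpetuity with first payment D_8 = 1.38.
V_7 = D_8/(r−g) = 1.38/(0.1489−0.038) = 12.4436
P₀ = V_7/(1+r)^7 = 12.4436/(1+0.1489)^7 = 4.7095

£4.71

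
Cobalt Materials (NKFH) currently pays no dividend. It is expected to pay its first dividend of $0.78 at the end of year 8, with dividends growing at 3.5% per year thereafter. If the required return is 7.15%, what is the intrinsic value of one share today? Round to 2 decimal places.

Deferred-dividend DDM. At t=7 the remaining stream is a growing perpetuity with first payment D_8 = 0.78.
V_7 = D_8/(r−g) = 0.78/(0.0715−0.035) = 21.3699
P₀ = V_7/(1+r)^7 = 21.3699/(1+0.0715)^7 = 13.1782

$13.18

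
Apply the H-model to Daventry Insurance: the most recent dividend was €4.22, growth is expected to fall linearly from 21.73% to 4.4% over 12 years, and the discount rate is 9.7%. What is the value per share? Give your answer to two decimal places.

H-model: P₀ = D₀[(1+g_L) + H(g_S−g_L)]/(r−g_L), with H = 12/2 = 6.
P₀ = 4.22 × [(1+0.044) + 6×(0.2173−0.044)] / (0.097−0.044)
   = 4.22 × 2.0838 / 0.053 = 165.9177

€165.92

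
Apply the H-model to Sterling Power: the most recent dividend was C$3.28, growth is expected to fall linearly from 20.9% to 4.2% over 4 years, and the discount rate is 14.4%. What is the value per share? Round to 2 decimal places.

C$44.25

H-model: P₀ = D₀[(1+g_L) + H(g_S−g_L)]/(r−g_L), with H = 4/2 = 2.
P₀ = 3.28 × [(1+0.042) + 2×(0.209−0.042)] / (0.144−0.042)
   = 3.28 × 1.3760 / 0.102 = 44.2478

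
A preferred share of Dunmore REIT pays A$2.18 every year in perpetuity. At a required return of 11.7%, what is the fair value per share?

Zero-growth DDM (perpetuity): P₀ = D/r = 2.18 / 0.117 = 18.6325

A$18.63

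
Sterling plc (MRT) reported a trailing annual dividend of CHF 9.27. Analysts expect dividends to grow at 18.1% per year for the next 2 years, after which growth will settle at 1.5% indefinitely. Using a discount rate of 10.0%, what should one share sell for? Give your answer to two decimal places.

CHF 148.24

Two-stage DDM. Project D₁…D_2 at 0.181, terminal growth 0.015, discount at r = 0.1.
D_1 = 10.9479
D_2 = 12.9294
Terminal value at t=2: TV = D_3/(r−g) = 13.1234/(0.1−0.015) = 154.3927
P₀ = 10.9479/(1+0.1)^1 + 12.9294/(1+0.1)^2 + 154.3927/(1+0.1)^2 = 148.2353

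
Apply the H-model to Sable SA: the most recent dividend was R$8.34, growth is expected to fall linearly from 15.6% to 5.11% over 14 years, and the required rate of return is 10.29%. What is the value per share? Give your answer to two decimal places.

H-model: P₀ = D₀[(1+g_L) + H(g_S−g_L)]/(r−g_L), with H = 14/2 = 7.
P₀ = 8.34 × [(1+0.0511) + 7×(0.156−0.0511)] / (0.1029−0.0511)
   = 8.34 × 1.7854 / 0.0518 = 287.4563

R$287.46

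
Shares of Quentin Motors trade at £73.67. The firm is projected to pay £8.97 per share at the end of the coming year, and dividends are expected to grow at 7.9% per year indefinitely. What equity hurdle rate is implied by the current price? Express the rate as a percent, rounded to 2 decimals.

Rearranging the constant-growth DDM: r = D₁/P₀ + g.
r = 8.9700 / 73.67 + 0.079 = 0.12176 + 0.079 = 0.20076

20.08%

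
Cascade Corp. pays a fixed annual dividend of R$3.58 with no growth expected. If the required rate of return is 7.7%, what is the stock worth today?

Zero-growth DDM (perpetuity): P₀ = D/r = 3.58 / 0.077 = 46.4935

R$46.49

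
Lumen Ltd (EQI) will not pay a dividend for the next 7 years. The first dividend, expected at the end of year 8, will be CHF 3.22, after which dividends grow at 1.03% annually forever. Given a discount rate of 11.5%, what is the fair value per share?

Deferred-dividend DDM. At t=7 the remaining stream is a growing perpetuity with first payment D_8 = 3.22.
V_7 = D_8/(r−g) = 3.22/(0.115−0.0103) = 30.7545
P₀ = V_7/(1+r)^7 = 30.7545/(1+0.115)^7 = 14.3544

CHF 14.35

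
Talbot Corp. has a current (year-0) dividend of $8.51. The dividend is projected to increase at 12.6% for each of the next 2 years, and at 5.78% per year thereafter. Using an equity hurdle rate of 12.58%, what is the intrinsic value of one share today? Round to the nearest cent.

Two-stage DDM. Project D₁…D_2 at 0.126, terminal growth 0.0578, discount at r = 0.1258.
D_1 = 9.5823
D_2 = 10.7896
Terminal value at t=2: TV = D_3/(r−g) = 11.4133/(0.1258−0.0578) = 167.8421
P₀ = 9.5823/(1+0.1258)^1 + 10.7896/(1+0.1258)^2 + 167.8421/(1+0.1258)^2 = 149.4521

$149.45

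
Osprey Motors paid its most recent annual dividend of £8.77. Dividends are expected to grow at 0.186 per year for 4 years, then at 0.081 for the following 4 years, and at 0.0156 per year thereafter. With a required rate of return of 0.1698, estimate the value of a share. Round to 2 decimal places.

Three-stage DDM. Project D₁…D_8; terminal Gordon value at t=8 with g = 0.0156; discount at r = 0.1698.
D_1 = 10.4012
D_2 = 12.3358
D_3 = 14.6303
D_4 = 17.3516
D_5 = 18.7570
D_6 = 20.2763
D_7 = 21.9187
D_8 = 23.6941
TV_8 = 24.0638/(0.1698−0.0156) = 156.0556
P₀ = Σ Dₜ/(1+r)ᵗ + TV_8/(1+r)^8 = 111.3583

£111.36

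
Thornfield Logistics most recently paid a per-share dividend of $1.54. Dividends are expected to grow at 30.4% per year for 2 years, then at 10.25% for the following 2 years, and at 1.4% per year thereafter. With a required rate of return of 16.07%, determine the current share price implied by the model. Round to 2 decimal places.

$19.40

Three-stage DDM. Project D₁…D_4; terminal Gordon value at t=4 with g = 0.014; discount at r = 0.1607.
D_1 = 2.0082
D_2 = 2.6186
D_3 = 2.8871
D_4 = 3.1830
TV_4 = 3.2275/(0.1607−0.014) = 22.0009
P₀ = Σ Dₜ/(1+r)ᵗ + TV_4/(1+r)^4 = 19.3954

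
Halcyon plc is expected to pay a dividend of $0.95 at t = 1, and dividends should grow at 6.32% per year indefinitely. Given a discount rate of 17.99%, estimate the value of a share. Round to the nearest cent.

Gordon growth model: P₀ = D₁/(r − g), with D₁ = 0.95 given directly.
P₀ = 0.9500 / (0.1799 − 0.0632) = 0.9500 / 0.1167 = 8.1405

$8.14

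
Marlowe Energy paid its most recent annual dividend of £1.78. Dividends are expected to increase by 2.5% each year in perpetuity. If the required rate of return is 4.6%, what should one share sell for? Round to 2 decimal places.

£86.88

Gordon growth model: P₀ = D₁/(r − g). D₁ = 1.78 × (1 + 0.025) = 1.8245.
P₀ = 1.8245 / (0.046 − 0.025) = 1.8245 / 0.021 = 86.8810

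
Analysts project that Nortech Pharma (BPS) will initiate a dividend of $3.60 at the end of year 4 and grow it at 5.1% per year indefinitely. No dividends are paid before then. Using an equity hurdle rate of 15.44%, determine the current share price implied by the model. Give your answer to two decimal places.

$22.63

Deferred-dividend DDM. At t=3 the remaining stream is a growing perpetuity with first payment D_4 = 3.60.
V_3 = D_4/(r−g) = 3.60/(0.1544−0.051) = 34.8162
P₀ = V_3/(1+r)^3 = 34.8162/(1+0.1544)^3 = 22.6315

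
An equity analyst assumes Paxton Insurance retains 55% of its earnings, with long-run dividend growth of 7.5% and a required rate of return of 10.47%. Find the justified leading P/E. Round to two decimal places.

Payout ratio b = 1 − 0.55 = 0.45.
Justified leading P/E = b/(r−g) = 0.45/(0.1047−0.075) = 15.1515

15.15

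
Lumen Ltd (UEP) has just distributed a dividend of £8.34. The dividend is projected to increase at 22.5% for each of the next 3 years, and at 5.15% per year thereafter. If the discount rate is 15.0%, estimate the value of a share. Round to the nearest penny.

£136.04

Two-stage DDM. Project D₁…D_3 at 0.225, terminal growth 0.0515, discount at r = 0.15.
D_1 = 10.2165
D_2 = 12.5152
D_3 = 15.3311
Terminal value at t=3: TV = D_4/(r−g) = 16.1207/(0.15−0.0515) = 163.6618
P₀ = 10.2165/(1+0.15)^1 + 12.5152/(1+0.15)^2 + 15.3311/(1+0.15)^3 + 163.6618/(1+0.15)^3 = 136.0380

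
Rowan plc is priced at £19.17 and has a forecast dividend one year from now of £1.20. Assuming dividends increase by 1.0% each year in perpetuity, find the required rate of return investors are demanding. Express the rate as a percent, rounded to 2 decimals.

Rearranging the constant-growth DDM: r = D₁/P₀ + g.
r = 1.2000 / 19.17 + 0.01 = 0.06260 + 0.01 = 0.07260

7.26%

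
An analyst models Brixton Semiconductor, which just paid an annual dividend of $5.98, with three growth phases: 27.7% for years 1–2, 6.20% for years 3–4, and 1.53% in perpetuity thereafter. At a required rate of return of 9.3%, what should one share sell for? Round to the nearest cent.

Three-stage DDM. Project D₁…D_4; terminal Gordon value at t=4 with g = 0.0153; discount at r = 0.093.
D_1 = 7.6365
D_2 = 9.7518
D_3 = 10.3564
D_4 = 10.9985
TV_4 = 11.1667/(0.093−0.0153) = 143.7161
P₀ = Σ Dₜ/(1+r)ᵗ + TV_4/(1+r)^4 = 131.4862

$131.49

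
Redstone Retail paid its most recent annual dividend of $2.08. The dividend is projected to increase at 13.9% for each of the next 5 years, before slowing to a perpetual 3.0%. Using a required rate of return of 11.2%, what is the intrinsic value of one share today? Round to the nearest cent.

Two-stage DDM. Project D₁…D_5 at 0.139, terminal growth 0.03, discount at r = 0.112.
D_1 = 2.3691
D_2 = 2.6984
D_3 = 3.0735
D_4 = 3.5007
D_5 = 3.9873
Terminal value at t=5: TV = D_6/(r−g) = 4.1069/(0.112−0.03) = 50.0847
P₀ = 2.3691/(1+0.112)^1 + 2.6984/(1+0.112)^2 + 3.0735/(1+0.112)^3 + 3.5007/(1+0.112)^4 + 3.9873/(1+0.112)^5 + 50.0847/(1+0.112)^5 = 40.6390

$40.64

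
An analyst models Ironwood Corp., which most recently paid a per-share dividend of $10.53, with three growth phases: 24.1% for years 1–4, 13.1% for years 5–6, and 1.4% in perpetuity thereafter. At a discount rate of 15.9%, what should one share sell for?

$168.98

Three-stage DDM. Project D₁…D_6; terminal Gordon value at t=6 with g = 0.014; discount at r = 0.159.
D_1 = 13.0677
D_2 = 16.2171
D_3 = 20.1254
D_4 = 24.9756
D_5 = 28.2474
D_6 = 31.9478
TV_6 = 32.3951/(0.159−0.014) = 223.4141
P₀ = Σ Dₜ/(1+r)ᵗ + TV_6/(1+r)^6 = 168.9782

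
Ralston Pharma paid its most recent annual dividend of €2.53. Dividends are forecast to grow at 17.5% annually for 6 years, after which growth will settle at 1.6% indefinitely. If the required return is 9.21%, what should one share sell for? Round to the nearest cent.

€72.16

Two-stage DDM. Project D₁…D_6 at 0.175, terminal growth 0.016, discount at r = 0.0921.
D_1 = 2.9728
D_2 = 3.4930
D_3 = 4.1043
D_4 = 4.8225
D_5 = 5.6664
D_6 = 6.6581
Terminal value at t=6: TV = D_7/(r−g) = 6.7646/(0.0921−0.016) = 88.8908
P₀ = 2.9728/(1+0.0921)^1 + 3.4930/(1+0.0921)^2 + 4.1043/(1+0.0921)^3 + 4.8225/(1+0.0921)^4 + 5.6664/(1+0.0921)^5 + 6.6581/(1+0.0921)^6 + 88.8908/(1+0.0921)^6 = 72.1579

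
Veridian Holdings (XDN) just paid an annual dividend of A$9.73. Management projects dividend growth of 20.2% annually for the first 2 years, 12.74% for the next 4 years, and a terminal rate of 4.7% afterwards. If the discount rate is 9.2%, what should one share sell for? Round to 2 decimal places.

A$385.23

Three-stage DDM. Project D₁…D_6; terminal Gordon value at t=6 with g = 0.047; discount at r = 0.092.
D_1 = 11.6955
D_2 = 14.0579
D_3 = 15.8489
D_4 = 17.8681
D_5 = 20.1445
D_6 = 22.7109
TV_6 = 23.7783/(0.092−0.047) = 528.4064
P₀ = Σ Dₜ/(1+r)ᵗ + TV_6/(1+r)^6 = 385.2276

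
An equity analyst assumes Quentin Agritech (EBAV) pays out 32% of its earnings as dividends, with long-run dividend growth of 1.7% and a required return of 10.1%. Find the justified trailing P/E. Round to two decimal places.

3.87

Justified trailing P/E = b(1+g)/(r−g) = 0.32×(1+0.017)/(0.101−0.017) = 3.8743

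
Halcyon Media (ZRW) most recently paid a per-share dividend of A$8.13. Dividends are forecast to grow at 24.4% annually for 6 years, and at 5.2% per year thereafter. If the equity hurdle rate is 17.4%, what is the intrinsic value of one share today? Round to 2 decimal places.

A$159.27

Two-stage DDM. Project D₁…D_6 at 0.244, terminal growth 0.052, discount at r = 0.174.
D_1 = 10.1137
D_2 = 12.5815
D_3 = 15.6513
D_4 = 19.4703
D_5 = 24.2210
D_6 = 30.1310
Terminal value at t=6: TV = D_7/(r−g) = 31.6978/(0.174−0.052) = 259.8177
P₀ = 10.1137/(1+0.174)^1 + 12.5815/(1+0.174)^2 + 15.6513/(1+0.174)^3 + 19.4703/(1+0.174)^4 + 24.2210/(1+0.174)^5 + 30.1310/(1+0.174)^6 + 259.8177/(1+0.174)^6 = 159.2679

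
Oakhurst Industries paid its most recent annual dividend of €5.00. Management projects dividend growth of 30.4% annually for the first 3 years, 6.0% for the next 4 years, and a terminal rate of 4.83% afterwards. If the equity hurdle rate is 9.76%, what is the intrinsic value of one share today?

Three-stage DDM. Project D₁…D_7; terminal Gordon value at t=7 with g = 0.0483; discount at r = 0.0976.
D_1 = 6.5200
D_2 = 8.5021
D_3 = 11.0867
D_4 = 11.7519
D_5 = 12.4570
D_6 = 13.2045
D_7 = 13.9967
TV_7 = 14.6728/(0.0976−0.0483) = 297.6219
P₀ = Σ Dₜ/(1+r)ᵗ + TV_7/(1+r)^7 = 207.2240

€207.22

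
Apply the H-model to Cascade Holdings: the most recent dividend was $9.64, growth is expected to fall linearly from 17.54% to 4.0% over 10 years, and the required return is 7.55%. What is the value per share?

$466.25

H-model: P₀ = D₀[(1+g_L) + H(g_S−g_L)]/(r−g_L), with H = 10/2 = 5.
P₀ = 9.64 × [(1+0.04) + 5×(0.1754−0.04)] / (0.0755−0.04)
   = 9.64 × 1.7170 / 0.0355 = 466.2501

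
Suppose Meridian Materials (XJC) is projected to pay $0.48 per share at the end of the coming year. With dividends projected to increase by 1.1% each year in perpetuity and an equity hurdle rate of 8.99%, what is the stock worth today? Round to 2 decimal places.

Gordon growth model: P₀ = D₁/(r − g), with D₁ = 0.48 given directly.
P₀ = 0.4800 / (0.0899 − 0.011) = 0.4800 / 0.0789 = 6.0837

$6.08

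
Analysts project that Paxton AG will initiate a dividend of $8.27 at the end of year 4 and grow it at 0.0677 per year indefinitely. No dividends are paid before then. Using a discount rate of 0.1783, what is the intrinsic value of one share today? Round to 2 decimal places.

Deferred-dividend DDM. At t=3 the remaining stream is a growing perpetuity with first payment D_4 = 8.27.
V_3 = D_4/(r−g) = 8.27/(0.1783−0.0677) = 74.7740
P₀ = V_3/(1+r)^3 = 74.7740/(1+0.1783)^3 = 45.7070

$45.71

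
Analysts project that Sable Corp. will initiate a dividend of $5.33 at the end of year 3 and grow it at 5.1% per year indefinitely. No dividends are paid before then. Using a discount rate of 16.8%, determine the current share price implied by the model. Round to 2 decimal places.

Deferred-dividend DDM. At t=2 the remaining stream is a growing perpetuity with first payment D_3 = 5.33.
V_2 = D_3/(r−g) = 5.33/(0.168−0.051) = 45.5556
P₀ = V_2/(1+r)^2 = 45.5556/(1+0.168)^2 = 33.3930

$33.39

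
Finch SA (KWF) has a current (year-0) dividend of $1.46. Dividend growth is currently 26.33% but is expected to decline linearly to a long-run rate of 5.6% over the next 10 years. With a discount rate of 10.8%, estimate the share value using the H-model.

$58.75

H-model: P₀ = D₀[(1+g_L) + H(g_S−g_L)]/(r−g_L), with H = 10/2 = 5.
P₀ = 1.46 × [(1+0.056) + 5×(0.2633−0.056)] / (0.108−0.056)
   = 1.46 × 2.0925 / 0.052 = 58.7510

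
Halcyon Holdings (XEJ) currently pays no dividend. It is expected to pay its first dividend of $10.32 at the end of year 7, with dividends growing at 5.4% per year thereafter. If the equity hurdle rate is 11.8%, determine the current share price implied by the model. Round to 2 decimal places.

$82.58

Deferred-dividend DDM. At t=6 the remaining stream is a growing perpetuity with first payment D_7 = 10.32.
V_6 = D_7/(r−g) = 10.32/(0.118−0.054) = 161.2500
P₀ = V_6/(1+r)^6 = 161.2500/(1+0.118)^6 = 82.5751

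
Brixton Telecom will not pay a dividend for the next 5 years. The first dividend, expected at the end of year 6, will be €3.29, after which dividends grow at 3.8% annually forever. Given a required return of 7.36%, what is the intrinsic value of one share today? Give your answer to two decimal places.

Deferred-dividend DDM. At t=5 the remaining stream is a growing perpetuity with first payment D_6 = 3.29.
V_5 = D_6/(r−g) = 3.29/(0.0736−0.038) = 92.4157
P₀ = V_5/(1+r)^5 = 92.4157/(1+0.0736)^5 = 64.7938

€64.79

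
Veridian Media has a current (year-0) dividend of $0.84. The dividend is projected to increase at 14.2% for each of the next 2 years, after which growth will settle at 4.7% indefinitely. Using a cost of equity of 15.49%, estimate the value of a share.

Two-stage DDM. Project D₁…D_2 at 0.142, terminal growth 0.047, discount at r = 0.1549.
D_1 = 0.9593
D_2 = 1.0955
Terminal value at t=2: TV = D_3/(r−g) = 1.1470/(0.1549−0.047) = 10.6301
P₀ = 0.9593/(1+0.1549)^1 + 1.0955/(1+0.1549)^2 + 10.6301/(1+0.1549)^2 = 9.6218

$9.62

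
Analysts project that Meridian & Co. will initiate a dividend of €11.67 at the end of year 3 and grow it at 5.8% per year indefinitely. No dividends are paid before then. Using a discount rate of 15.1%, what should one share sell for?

€94.72

Deferred-dividend DDM. At t=2 the remaining stream is a growing perpetuity with first payment D_3 = 11.67.
V_2 = D_3/(r−g) = 11.67/(0.151−0.058) = 125.4839
P₀ = V_2/(1+r)^2 = 125.4839/(1+0.151)^2 = 94.7190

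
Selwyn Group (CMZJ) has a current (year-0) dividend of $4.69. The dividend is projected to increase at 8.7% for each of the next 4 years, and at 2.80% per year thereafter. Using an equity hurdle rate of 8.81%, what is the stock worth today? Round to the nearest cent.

$98.61

Two-stage DDM. Project D₁…D_4 at 0.087, terminal growth 0.028, discount at r = 0.0881.
D_1 = 5.0980
D_2 = 5.5416
D_3 = 6.0237
D_4 = 6.5477
Terminal value at t=4: TV = D_5/(r−g) = 6.7311/(0.0881−0.028) = 111.9978
P₀ = 5.0980/(1+0.0881)^1 + 5.5416/(1+0.0881)^2 + 6.0237/(1+0.0881)^3 + 6.5477/(1+0.0881)^4 + 111.9978/(1+0.0881)^4 = 98.6104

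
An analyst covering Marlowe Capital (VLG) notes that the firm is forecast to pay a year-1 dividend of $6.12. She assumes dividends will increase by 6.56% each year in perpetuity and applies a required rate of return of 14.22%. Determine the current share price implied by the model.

Gordon growth model: P₀ = D₁/(r − g), with D₁ = 6.12 given directly.
P₀ = 6.1200 / (0.1422 − 0.0656) = 6.1200 / 0.0766 = 79.8956

$79.90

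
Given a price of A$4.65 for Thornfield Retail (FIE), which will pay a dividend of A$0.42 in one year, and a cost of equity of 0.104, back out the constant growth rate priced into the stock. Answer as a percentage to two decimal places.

1.37%

From P₀ = D₁/(r − g), the implied growth is g = r − D₁/P₀.
g = 0.104 − 0.42/4.65 = 0.104 − 0.09032 = 0.01368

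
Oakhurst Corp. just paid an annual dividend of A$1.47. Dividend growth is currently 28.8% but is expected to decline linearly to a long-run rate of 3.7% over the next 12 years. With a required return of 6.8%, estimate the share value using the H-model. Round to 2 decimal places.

A$120.59

H-model: P₀ = D₀[(1+g_L) + H(g_S−g_L)]/(r−g_L), with H = 12/2 = 6.
P₀ = 1.47 × [(1+0.037) + 6×(0.288−0.037)] / (0.068−0.037)
   = 1.47 × 2.5430 / 0.031 = 120.5874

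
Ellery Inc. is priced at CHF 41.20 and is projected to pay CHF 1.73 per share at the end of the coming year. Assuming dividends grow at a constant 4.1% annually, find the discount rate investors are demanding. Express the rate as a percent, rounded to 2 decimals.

8.30%

Rearranging the constant-growth DDM: r = D₁/P₀ + g.
r = 1.7300 / 41.20 + 0.041 = 0.04199 + 0.041 = 0.08299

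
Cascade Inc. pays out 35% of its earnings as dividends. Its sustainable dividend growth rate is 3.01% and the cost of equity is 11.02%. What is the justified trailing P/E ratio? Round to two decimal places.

Justified trailing P/E = b(1+g)/(r−g) = 0.35×(1+0.0301)/(0.1102−0.0301) = 4.5011

4.50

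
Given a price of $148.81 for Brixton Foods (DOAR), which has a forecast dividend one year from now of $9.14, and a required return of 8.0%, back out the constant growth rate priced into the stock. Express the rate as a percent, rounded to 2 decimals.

From P₀ = D₁/(r − g), the implied growth is g = r − D₁/P₀.
g = 0.08 − 9.14/148.81 = 0.08 − 0.06142 = 0.01858

1.86%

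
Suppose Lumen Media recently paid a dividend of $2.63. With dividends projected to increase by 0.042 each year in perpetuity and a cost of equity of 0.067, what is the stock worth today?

$109.62

Gordon growth model: P₀ = D₁/(r − g). D₁ = 2.63 × (1 + 0.042) = 2.7405.
P₀ = 2.7405 / (0.067 − 0.042) = 2.7405 / 0.025 = 109.6184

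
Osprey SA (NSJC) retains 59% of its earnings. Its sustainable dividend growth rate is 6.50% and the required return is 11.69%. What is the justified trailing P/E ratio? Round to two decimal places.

Payout ratio b = 1 − 0.59 = 0.41.
Justified trailing P/E = b(1+g)/(r−g) = 0.41×(1+0.065)/(0.1169−0.065) = 8.4133

8.41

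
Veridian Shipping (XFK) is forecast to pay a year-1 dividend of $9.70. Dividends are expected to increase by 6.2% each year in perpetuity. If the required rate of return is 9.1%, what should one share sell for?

$334.48

Gordon growth model: P₀ = D₁/(r − g), with D₁ = 9.70 given directly.
P₀ = 9.7000 / (0.091 − 0.062) = 9.7000 / 0.029 = 334.4828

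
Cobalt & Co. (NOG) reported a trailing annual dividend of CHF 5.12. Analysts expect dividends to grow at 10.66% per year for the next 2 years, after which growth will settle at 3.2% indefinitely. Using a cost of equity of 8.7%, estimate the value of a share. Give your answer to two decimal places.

CHF 110.08

Two-stage DDM. Project D₁…D_2 at 0.1066, terminal growth 0.032, discount at r = 0.087.
D_1 = 5.6658
D_2 = 6.2698
Terminal value at t=2: TV = D_3/(r−g) = 6.4704/(0.087−0.032) = 117.6436
P₀ = 5.6658/(1+0.087)^1 + 6.2698/(1+0.087)^2 + 117.6436/(1+0.087)^2 = 110.0842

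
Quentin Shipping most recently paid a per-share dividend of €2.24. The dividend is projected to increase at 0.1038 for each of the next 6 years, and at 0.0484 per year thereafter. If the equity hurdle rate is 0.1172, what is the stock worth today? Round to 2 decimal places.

€44.64

Two-stage DDM. Project D₁…D_6 at 0.1038, terminal growth 0.0484, discount at r = 0.1172.
D_1 = 2.4725
D_2 = 2.7292
D_3 = 3.0124
D_4 = 3.3251
D_5 = 3.6703
D_6 = 4.0513
Terminal value at t=6: TV = D_7/(r−g) = 4.2473/(0.1172−0.0484) = 61.7346
P₀ = 2.4725/(1+0.1172)^1 + 2.7292/(1+0.1172)^2 + 3.0124/(1+0.1172)^3 + 3.3251/(1+0.1172)^4 + 3.6703/(1+0.1172)^5 + 4.0513/(1+0.1172)^6 + 61.7346/(1+0.1172)^6 = 44.6369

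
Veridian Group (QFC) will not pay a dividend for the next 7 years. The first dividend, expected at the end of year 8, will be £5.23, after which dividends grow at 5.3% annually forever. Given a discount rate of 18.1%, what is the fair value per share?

Deferred-dividend DDM. At t=7 the remaining stream is a growing perpetuity with first payment D_8 = 5.23.
V_7 = D_8/(r−g) = 5.23/(0.181−0.053) = 40.8594
P₀ = V_7/(1+r)^7 = 40.8594/(1+0.181)^7 = 12.7509

£12.75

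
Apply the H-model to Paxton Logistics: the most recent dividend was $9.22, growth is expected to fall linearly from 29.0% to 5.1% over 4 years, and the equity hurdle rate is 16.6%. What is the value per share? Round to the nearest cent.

$122.59

H-model: P₀ = D₀[(1+g_L) + H(g_S−g_L)]/(r−g_L), with H = 4/2 = 2.
P₀ = 9.22 × [(1+0.051) + 2×(0.29−0.051)] / (0.166−0.051)
   = 9.22 × 1.5290 / 0.115 = 122.5859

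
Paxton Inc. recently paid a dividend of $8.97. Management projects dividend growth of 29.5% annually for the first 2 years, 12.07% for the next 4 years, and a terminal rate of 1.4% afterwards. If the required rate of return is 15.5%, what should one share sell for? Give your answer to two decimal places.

Three-stage DDM. Project D₁…D_6; terminal Gordon value at t=6 with g = 0.014; discount at r = 0.155.
D_1 = 11.6161
D_2 = 15.0429
D_3 = 16.8586
D_4 = 18.8934
D_5 = 21.1739
D_6 = 23.7295
TV_6 = 24.0618/(0.155−0.014) = 170.6508
P₀ = Σ Dₜ/(1+r)ᵗ + TV_6/(1+r)^6 = 135.0696

$135.07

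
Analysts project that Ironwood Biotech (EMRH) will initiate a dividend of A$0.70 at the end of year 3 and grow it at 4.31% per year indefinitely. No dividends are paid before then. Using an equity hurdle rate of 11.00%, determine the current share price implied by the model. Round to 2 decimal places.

A$8.49

Deferred-dividend DDM. At t=2 the remaining stream is a growing perpetuity with first payment D_3 = 0.70.
V_2 = D_3/(r−g) = 0.70/(0.11−0.0431) = 10.4634
P₀ = V_2/(1+r)^2 = 10.4634/(1+0.11)^2 = 8.4923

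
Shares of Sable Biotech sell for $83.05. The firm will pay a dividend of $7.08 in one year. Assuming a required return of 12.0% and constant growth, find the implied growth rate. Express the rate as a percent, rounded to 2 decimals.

From P₀ = D₁/(r − g), the implied growth is g = r − D₁/P₀.
g = 0.12 − 7.08/83.05 = 0.12 − 0.08525 = 0.03475

3.48%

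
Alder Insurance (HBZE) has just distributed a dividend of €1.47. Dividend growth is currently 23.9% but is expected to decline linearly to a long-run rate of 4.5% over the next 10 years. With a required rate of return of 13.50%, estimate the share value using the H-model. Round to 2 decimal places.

€32.91

H-model: P₀ = D₀[(1+g_L) + H(g_S−g_L)]/(r−g_L), with H = 10/2 = 5.
P₀ = 1.47 × [(1+0.045) + 5×(0.239−0.045)] / (0.135−0.045)
   = 1.47 × 2.0150 / 0.09 = 32.9117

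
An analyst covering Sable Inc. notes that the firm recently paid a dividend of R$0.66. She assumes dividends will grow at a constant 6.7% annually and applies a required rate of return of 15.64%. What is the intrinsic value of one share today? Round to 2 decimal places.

R$7.88

Gordon growth model: P₀ = D₁/(r − g). D₁ = 0.66 × (1 + 0.067) = 0.7042.
P₀ = 0.7042 / (0.1564 − 0.067) = 0.7042 / 0.0894 = 7.8772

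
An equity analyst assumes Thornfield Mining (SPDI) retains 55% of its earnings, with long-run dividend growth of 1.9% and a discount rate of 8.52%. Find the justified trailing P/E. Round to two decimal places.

Payout ratio b = 1 − 0.55 = 0.45.
Justified trailing P/E = b(1+g)/(r−g) = 0.45×(1+0.019)/(0.0852−0.019) = 6.9267

6.93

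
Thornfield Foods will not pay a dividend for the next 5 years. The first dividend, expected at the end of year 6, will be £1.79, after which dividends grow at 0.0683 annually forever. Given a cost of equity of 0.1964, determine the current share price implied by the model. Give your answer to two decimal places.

£5.70

Deferred-dividend DDM. At t=5 the remaining stream is a growing perpetuity with first payment D_6 = 1.79.
V_5 = D_6/(r−g) = 1.79/(0.1964−0.0683) = 13.9735
P₀ = V_5/(1+r)^5 = 13.9735/(1+0.1964)^5 = 5.7006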